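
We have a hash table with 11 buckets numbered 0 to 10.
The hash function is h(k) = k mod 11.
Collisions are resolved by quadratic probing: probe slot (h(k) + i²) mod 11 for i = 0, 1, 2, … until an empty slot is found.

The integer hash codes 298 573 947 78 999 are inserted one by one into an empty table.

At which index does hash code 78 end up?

298: h=1 → slot 1
573: h=1, probe 1,2 → slot 2
947: h=1, probe 1,2,5 → slot 5
78: h=1, probe 1,2,5,10 → slot 10
999: h=9 → slot 9
Table: [—, 298, 573, —, —, 947, —, —, —, 999, 78]

10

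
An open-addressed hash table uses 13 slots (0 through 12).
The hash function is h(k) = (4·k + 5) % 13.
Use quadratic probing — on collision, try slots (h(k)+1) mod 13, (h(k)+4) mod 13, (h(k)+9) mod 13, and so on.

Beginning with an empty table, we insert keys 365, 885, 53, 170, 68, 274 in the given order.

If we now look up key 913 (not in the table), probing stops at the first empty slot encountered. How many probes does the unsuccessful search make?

3

Insert 365: h=9, slot 9 empty -> index 9.
Insert 885: h=9, slot 9 occupied -> index 10.
Insert 53: h=9, slots 9,10 occupied -> index 0.
Insert 170: h=9, slots 9,10,0 occupied -> index 5.
Insert 68: h=4, slot 4 empty -> index 4.
Insert 274: h=9, slots 9,10,0,5 occupied -> index 12.
Table: [53, ∅, ∅, ∅, 68, 170, ∅, ∅, ∅, 365, 885, ∅, 274]
Lookup 913: h=4, probe 4,5,8 → slot 8 empty, not found.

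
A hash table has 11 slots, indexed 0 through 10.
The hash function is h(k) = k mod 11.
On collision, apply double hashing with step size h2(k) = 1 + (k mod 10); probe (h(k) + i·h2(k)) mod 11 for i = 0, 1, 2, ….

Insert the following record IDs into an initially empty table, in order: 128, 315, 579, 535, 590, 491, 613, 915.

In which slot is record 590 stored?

9

128 hashes to 7; slot 7 is free → place at 7.
315 hashes to 7, h2=6; 7 taken → place at 2.
579 hashes to 7, h2=10; 7 taken → place at 6.
535 hashes to 7, h2=6; 7,2 taken → place at 8.
590 hashes to 7, h2=1; 7,8 taken → place at 9.
491 hashes to 7, h2=2; 7,9 taken → place at 0.
613 hashes to 8, h2=4; 8 taken → place at 1.
915 hashes to 2, h2=6; 2,8 taken → place at 3.
Table: [491, 613, 315, 915, —, —, 579, 128, 535, 590, —]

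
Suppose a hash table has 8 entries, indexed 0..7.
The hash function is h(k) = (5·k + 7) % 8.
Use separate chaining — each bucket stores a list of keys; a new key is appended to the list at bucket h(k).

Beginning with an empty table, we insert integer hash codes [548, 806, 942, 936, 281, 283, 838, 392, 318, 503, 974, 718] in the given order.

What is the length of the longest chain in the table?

548 → bucket 3
806 → bucket 5
942 → bucket 5 (collision)
936 → bucket 7
281 → bucket 4
283 → bucket 6
838 → bucket 5 (collision)
392 → bucket 7 (collision)
318 → bucket 5 (collision)
503 → bucket 2
974 → bucket 5 (collision)
718 → bucket 5 (collision)
Final buckets:
0: _
1: _
2: 503
3: 548
4: 281
5: 806 -> 942 -> 838 -> 318 -> 974 -> 718
6: 283
7: 936 -> 392

6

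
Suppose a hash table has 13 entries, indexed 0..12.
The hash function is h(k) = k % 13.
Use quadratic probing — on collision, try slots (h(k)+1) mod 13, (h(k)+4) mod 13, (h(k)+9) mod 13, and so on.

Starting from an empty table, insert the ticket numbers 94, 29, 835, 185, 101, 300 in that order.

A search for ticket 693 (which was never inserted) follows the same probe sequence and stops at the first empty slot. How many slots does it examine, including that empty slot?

Insert 94: h=3, slot 3 empty → index 3.
Insert 29: h=3, slot 3 occupied → index 4.
Insert 835: h=3, slots 3,4 occupied → index 7.
Insert 185: h=3, slots 3,4,7 occupied → index 12.
Insert 101: h=10, slot 10 empty → index 10.
Insert 300: h=1, slot 1 empty → index 1.
Table: [., 300, ., 94, 29, ., ., 835, ., ., 101, ., 185]
Lookup 693: h=4, probe 4,5 → slot 5 empty, not found.

2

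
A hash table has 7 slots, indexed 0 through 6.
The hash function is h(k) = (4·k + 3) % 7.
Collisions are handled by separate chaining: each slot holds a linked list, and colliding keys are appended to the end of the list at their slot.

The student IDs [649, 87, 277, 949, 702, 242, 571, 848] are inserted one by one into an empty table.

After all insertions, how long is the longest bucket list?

4

Insert 649: h=2, bucket 2 empty -> new chain.
Insert 87: h=1, bucket 1 empty -> new chain.
Insert 277: h=5, bucket 5 empty -> new chain.
Insert 949: h=5, bucket 5 nonempty -> append to chain.
Insert 702: h=4, bucket 4 empty -> new chain.
Insert 242: h=5, bucket 5 nonempty -> append to chain.
Insert 571: h=5, bucket 5 nonempty -> append to chain.
Insert 848: h=0, bucket 0 empty -> new chain.
Final buckets:
0: 848
1: 87
2: 649
3: _
4: 702
5: 277 -> 949 -> 242 -> 571
6: _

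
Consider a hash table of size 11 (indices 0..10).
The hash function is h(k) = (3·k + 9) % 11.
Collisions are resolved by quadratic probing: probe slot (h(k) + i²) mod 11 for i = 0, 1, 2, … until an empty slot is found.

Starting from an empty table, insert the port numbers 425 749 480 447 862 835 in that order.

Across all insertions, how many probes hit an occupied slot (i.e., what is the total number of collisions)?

5

425: h=8 => slot 8
749: h=1 => slot 1
480: h=8, probe 8,9 => slot 9
447: h=8, probe 8,9,1,6 => slot 6
862: h=10 => slot 10
835: h=6, probe 6,7 => slot 7
Table: [—, 749, —, —, —, —, 447, 835, 425, 480, 862]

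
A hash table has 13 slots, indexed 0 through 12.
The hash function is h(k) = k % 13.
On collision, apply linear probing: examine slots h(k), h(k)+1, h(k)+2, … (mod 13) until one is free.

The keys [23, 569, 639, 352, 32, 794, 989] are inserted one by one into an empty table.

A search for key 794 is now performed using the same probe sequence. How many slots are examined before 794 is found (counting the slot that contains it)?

23 hashes to 10; slot 10 is free -> place at 10.
569 hashes to 10; 10 taken -> place at 11.
639 hashes to 2; slot 2 is free -> place at 2.
352 hashes to 1; slot 1 is free -> place at 1.
32 hashes to 6; slot 6 is free -> place at 6.
794 hashes to 1; 1,2 taken -> place at 3.
989 hashes to 1; 1,2,3 taken -> place at 4.
Table: [-, 352, 639, 794, 989, -, 32, -, -, -, 23, 569, -]
Lookup 794: h=1, probe 1,2,3 → found at 3.

3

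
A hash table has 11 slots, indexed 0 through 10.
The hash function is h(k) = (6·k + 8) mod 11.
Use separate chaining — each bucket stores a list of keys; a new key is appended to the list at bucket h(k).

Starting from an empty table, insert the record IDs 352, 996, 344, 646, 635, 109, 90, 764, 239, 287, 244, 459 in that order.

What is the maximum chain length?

352 -> bucket 8
996 -> bucket 0
344 -> bucket 4
646 -> bucket 1
635 -> bucket 1 (collision)
109 -> bucket 2
90 -> bucket 9
764 -> bucket 5
239 -> bucket 1 (collision)
287 -> bucket 3
244 -> bucket 9 (collision)
459 -> bucket 1 (collision)
Final buckets:
0: 996
1: 646 -> 635 -> 239 -> 459
2: 109
3: 287
4: 344
5: 764
6: ∅
7: ∅
8: 352
9: 90 -> 244
10: ∅

4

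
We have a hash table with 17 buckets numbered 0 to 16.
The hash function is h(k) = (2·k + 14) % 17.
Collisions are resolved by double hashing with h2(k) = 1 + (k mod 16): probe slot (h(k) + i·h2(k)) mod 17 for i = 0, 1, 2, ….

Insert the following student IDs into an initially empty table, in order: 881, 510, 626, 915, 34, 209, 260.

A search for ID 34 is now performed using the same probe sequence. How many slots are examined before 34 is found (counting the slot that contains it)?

2

Insert 881: h=8, slot 8 empty → index 8.
Insert 510: h=14, slot 14 empty → index 14.
Insert 626: h=8, h2=3, slot 8 occupied → index 11.
Insert 915: h=8, h2=4, slot 8 occupied → index 12.
Insert 34: h=14, h2=3, slot 14 occupied → index 0.
Insert 209: h=7, slot 7 empty → index 7.
Insert 260: h=7, h2=5, slots 7,12,0 occupied → index 5.
Table: [34, —, —, —, —, 260, —, 209, 881, —, —, 626, 915, —, 510, —, —]
Lookup 34: h=14, h2=3, probe 14,0 → found at 0.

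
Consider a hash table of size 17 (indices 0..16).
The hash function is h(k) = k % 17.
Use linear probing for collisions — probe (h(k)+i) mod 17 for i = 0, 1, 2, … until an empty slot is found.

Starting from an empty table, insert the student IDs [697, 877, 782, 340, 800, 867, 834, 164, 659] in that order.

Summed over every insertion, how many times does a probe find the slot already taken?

697 hashes to 0; slot 0 is free -> place at 0.
877 hashes to 10; slot 10 is free -> place at 10.
782 hashes to 0; 0 taken -> place at 1.
340 hashes to 0; 0,1 taken -> place at 2.
800 hashes to 1; 1,2 taken -> place at 3.
867 hashes to 0; 0,1,2,3 taken -> place at 4.
834 hashes to 1; 1,2,3,4 taken -> place at 5.
164 hashes to 11; slot 11 is free -> place at 11.
659 hashes to 13; slot 13 is free -> place at 13.
Table: [697, 782, 340, 800, 867, 834, ∅, ∅, ∅, ∅, 877, 164, ∅, 659, ∅, ∅, ∅]

13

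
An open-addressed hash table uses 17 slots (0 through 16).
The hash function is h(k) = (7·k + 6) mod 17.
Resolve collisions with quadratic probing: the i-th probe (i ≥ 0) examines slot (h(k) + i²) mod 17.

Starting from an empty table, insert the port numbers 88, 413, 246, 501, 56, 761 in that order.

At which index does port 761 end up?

13

88 hashes to 10; slot 10 is free -> place at 10.
413 hashes to 7; slot 7 is free -> place at 7.
246 hashes to 11; slot 11 is free -> place at 11.
501 hashes to 11; 11 taken -> place at 12.
56 hashes to 7; 7 taken -> place at 8.
761 hashes to 12; 12 taken -> place at 13.
Table: [-, -, -, -, -, -, -, 413, 56, -, 88, 246, 501, 761, -, -, -]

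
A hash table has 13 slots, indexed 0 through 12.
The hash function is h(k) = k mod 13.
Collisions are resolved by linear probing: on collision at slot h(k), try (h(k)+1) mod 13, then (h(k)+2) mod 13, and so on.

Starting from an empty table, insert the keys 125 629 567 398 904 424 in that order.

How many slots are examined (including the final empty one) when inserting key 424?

4

125: h=8 => slot 8
629: h=5 => slot 5
567: h=8, probe 8,9 => slot 9
398: h=8, probe 8,9,10 => slot 10
904: h=7 => slot 7
424: h=8, probe 8,9,10,11 => slot 11
Table: [-, -, -, -, -, 629, -, 904, 125, 567, 398, 424, -]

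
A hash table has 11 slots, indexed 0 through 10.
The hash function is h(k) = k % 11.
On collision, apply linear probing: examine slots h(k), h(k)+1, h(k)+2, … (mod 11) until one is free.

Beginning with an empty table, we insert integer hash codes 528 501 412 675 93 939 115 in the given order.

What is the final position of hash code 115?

Insert 528: h=0, slot 0 empty → index 0.
Insert 501: h=6, slot 6 empty → index 6.
Insert 412: h=5, slot 5 empty → index 5.
Insert 675: h=4, slot 4 empty → index 4.
Insert 93: h=5, slots 5,6 occupied → index 7.
Insert 939: h=4, slots 4,5,6,7 occupied → index 8.
Insert 115: h=5, slots 5,6,7,8 occupied → index 9.
Table: [528, _, _, _, 675, 412, 501, 93, 939, 115, _]

9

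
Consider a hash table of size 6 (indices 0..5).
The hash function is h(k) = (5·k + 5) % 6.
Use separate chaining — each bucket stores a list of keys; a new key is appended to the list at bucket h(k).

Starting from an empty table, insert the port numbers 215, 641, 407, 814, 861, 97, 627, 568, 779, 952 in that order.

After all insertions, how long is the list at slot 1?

Insert 215: h=0, bucket 0 empty → new chain.
Insert 641: h=0, bucket 0 nonempty → append to chain.
Insert 407: h=0, bucket 0 nonempty → append to chain.
Insert 814: h=1, bucket 1 empty → new chain.
Insert 861: h=2, bucket 2 empty → new chain.
Insert 97: h=4, bucket 4 empty → new chain.
Insert 627: h=2, bucket 2 nonempty → append to chain.
Insert 568: h=1, bucket 1 nonempty → append to chain.
Insert 779: h=0, bucket 0 nonempty → append to chain.
Insert 952: h=1, bucket 1 nonempty → append to chain.
Final buckets:
0: 215 -> 641 -> 407 -> 779
1: 814 -> 568 -> 952
2: 861 -> 627
3: _
4: 97
5: _

3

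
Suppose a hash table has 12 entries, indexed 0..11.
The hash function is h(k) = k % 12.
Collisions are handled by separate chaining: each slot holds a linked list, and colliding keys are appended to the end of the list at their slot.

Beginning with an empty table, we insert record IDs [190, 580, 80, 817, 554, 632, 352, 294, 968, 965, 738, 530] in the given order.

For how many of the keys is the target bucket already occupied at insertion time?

Insert 190: h=10, bucket 10 empty → new chain.
Insert 580: h=4, bucket 4 empty → new chain.
Insert 80: h=8, bucket 8 empty → new chain.
Insert 817: h=1, bucket 1 empty → new chain.
Insert 554: h=2, bucket 2 empty → new chain.
Insert 632: h=8, bucket 8 nonempty → append to chain.
Insert 352: h=4, bucket 4 nonempty → append to chain.
Insert 294: h=6, bucket 6 empty → new chain.
Insert 968: h=8, bucket 8 nonempty → append to chain.
Insert 965: h=5, bucket 5 empty → new chain.
Insert 738: h=6, bucket 6 nonempty → append to chain.
Insert 530: h=2, bucket 2 nonempty → append to chain.
Final buckets:
0: _
1: 817
2: 554 -> 530
3: _
4: 580 -> 352
5: 965
6: 294 -> 738
7: _
8: 80 -> 632 -> 968
9: _
10: 190
11: _

5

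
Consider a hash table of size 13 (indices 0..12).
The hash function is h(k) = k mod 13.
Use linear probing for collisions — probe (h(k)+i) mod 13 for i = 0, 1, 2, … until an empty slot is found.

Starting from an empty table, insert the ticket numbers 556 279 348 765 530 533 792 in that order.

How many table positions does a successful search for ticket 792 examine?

556: h=10 -> slot 10
279: h=6 -> slot 6
348: h=10, probe 10,11 -> slot 11
765: h=11, probe 11,12 -> slot 12
530: h=10, probe 10,11,12,0 -> slot 0
533: h=0, probe 0,1 -> slot 1
792: h=12, probe 12,0,1,2 -> slot 2
Table: [530, 533, 792, —, —, —, 279, —, —, —, 556, 348, 765]
Lookup 792: h=12, probe 12,0,1,2 → found at 2.

4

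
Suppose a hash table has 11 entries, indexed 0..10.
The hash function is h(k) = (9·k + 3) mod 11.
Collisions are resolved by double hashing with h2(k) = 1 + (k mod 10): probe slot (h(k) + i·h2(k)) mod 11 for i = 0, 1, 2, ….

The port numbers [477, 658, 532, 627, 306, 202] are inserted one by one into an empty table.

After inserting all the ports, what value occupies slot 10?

Insert 477: h=6, slot 6 empty → index 6.
Insert 658: h=7, slot 7 empty → index 7.
Insert 532: h=6, h2=3, slot 6 occupied → index 9.
Insert 627: h=3, slot 3 empty → index 3.
Insert 306: h=7, h2=7, slots 7,3 occupied → index 10.
Insert 202: h=6, h2=3, slots 6,9 occupied → index 1.
Table: [_, 202, _, 627, _, _, 477, 658, _, 532, 306]

306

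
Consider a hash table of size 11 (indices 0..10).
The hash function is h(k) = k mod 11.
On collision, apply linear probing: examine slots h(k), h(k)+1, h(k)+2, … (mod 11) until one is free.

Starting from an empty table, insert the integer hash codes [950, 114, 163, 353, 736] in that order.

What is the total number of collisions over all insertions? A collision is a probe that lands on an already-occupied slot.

950 hashes to 4; slot 4 is free => place at 4.
114 hashes to 4; 4 taken => place at 5.
163 hashes to 9; slot 9 is free => place at 9.
353 hashes to 1; slot 1 is free => place at 1.
736 hashes to 10; slot 10 is free => place at 10.
Table: [-, 353, -, -, 950, 114, -, -, -, 163, 736]

1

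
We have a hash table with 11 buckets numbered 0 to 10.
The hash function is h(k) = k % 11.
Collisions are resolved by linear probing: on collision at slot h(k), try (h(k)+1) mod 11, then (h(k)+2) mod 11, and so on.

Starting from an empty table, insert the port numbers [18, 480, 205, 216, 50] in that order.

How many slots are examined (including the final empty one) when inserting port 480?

18: h=7 → slot 7
480: h=7, probe 7,8 → slot 8
205: h=7, probe 7,8,9 → slot 9
216: h=7, probe 7,8,9,10 → slot 10
50: h=6 → slot 6
Table: [-, -, -, -, -, -, 50, 18, 480, 205, 216]

2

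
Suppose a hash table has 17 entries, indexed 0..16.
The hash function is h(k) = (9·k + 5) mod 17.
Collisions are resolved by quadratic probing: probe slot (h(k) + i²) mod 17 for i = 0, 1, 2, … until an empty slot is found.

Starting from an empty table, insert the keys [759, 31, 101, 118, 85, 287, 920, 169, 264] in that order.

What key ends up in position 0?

759: h=2 => slot 2
31: h=12 => slot 12
101: h=13 => slot 13
118: h=13, probe 13,14 => slot 14
85: h=5 => slot 5
287: h=4 => slot 4
920: h=6 => slot 6
169: h=13, probe 13,14,0 => slot 0
264: h=1 => slot 1
Table: [169, 264, 759, _, 287, 85, 920, _, _, _, _, _, 31, 101, 118, _, _]

169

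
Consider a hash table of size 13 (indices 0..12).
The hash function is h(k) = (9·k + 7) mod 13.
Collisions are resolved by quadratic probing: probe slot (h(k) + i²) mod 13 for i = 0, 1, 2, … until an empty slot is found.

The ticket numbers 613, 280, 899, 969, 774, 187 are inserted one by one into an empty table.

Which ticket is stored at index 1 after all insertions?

187

613: h=12 → slot 12
280: h=5 → slot 5
899: h=12, probe 12,0 → slot 0
969: h=5, probe 5,6 → slot 6
774: h=5, probe 5,6,9 → slot 9
187: h=0, probe 0,1 → slot 1
Table: [899, 187, _, _, _, 280, 969, _, _, 774, _, _, 613]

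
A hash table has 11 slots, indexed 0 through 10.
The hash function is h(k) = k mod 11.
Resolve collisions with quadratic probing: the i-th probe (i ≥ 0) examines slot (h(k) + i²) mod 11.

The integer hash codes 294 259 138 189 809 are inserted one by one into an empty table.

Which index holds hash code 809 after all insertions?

294 hashes to 8; slot 8 is free -> place at 8.
259 hashes to 6; slot 6 is free -> place at 6.
138 hashes to 6; 6 taken -> place at 7.
189 hashes to 2; slot 2 is free -> place at 2.
809 hashes to 6; 6,7 taken -> place at 10.
Table: [—, —, 189, —, —, —, 259, 138, 294, —, 809]

10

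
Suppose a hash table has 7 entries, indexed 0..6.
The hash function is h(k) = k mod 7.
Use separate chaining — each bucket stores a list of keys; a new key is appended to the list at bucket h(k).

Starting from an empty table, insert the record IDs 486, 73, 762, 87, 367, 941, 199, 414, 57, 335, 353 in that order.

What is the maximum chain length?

7

486 → bucket 3
73 → bucket 3 (collision)
762 → bucket 6
87 → bucket 3 (collision)
367 → bucket 3 (collision)
941 → bucket 3 (collision)
199 → bucket 3 (collision)
414 → bucket 1
57 → bucket 1 (collision)
335 → bucket 6 (collision)
353 → bucket 3 (collision)
Final buckets:
0: .
1: 414 -> 57
2: .
3: 486 -> 73 -> 87 -> 367 -> 941 -> 199 -> 353
4: .
5: .
6: 762 -> 335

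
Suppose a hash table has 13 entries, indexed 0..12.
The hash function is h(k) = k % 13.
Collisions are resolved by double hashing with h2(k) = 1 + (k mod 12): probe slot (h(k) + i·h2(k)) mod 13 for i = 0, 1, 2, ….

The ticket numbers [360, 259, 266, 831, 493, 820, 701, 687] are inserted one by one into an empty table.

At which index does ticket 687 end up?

2

360 hashes to 9; slot 9 is free => place at 9.
259 hashes to 12; slot 12 is free => place at 12.
266 hashes to 6; slot 6 is free => place at 6.
831 hashes to 12, h2=4; 12 taken => place at 3.
493 hashes to 12, h2=2; 12 taken => place at 1.
820 hashes to 1, h2=5; 1,6 taken => place at 11.
701 hashes to 12, h2=6; 12 taken => place at 5.
687 hashes to 11, h2=4; 11 taken => place at 2.
Table: [_, 493, 687, 831, _, 701, 266, _, _, 360, _, 820, 259]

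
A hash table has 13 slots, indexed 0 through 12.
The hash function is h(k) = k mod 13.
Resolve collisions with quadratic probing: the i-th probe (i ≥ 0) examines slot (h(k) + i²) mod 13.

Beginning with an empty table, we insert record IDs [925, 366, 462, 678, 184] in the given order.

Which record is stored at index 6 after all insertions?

925: h=2 -> slot 2
366: h=2, probe 2,3 -> slot 3
462: h=7 -> slot 7
678: h=2, probe 2,3,6 -> slot 6
184: h=2, probe 2,3,6,11 -> slot 11
Table: [_, _, 925, 366, _, _, 678, 462, _, _, _, 184, _]

678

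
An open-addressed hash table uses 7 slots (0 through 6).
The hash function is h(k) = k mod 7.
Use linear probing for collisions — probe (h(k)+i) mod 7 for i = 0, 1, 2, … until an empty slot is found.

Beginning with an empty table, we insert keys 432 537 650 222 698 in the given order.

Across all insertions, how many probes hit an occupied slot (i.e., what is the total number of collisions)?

432 hashes to 5; slot 5 is free → place at 5.
537 hashes to 5; 5 taken → place at 6.
650 hashes to 6; 6 taken → place at 0.
222 hashes to 5; 5,6,0 taken → place at 1.
698 hashes to 5; 5,6,0,1 taken → place at 2.
Table: [650, 222, 698, ., ., 432, 537]

9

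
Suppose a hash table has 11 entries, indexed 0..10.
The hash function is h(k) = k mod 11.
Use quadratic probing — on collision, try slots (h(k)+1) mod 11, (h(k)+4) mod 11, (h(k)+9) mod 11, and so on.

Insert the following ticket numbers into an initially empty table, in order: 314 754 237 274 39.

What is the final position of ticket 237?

314: h=6 => slot 6
754: h=6, probe 6,7 => slot 7
237: h=6, probe 6,7,10 => slot 10
274: h=10, probe 10,0 => slot 0
39: h=6, probe 6,7,10,4 => slot 4
Table: [274, ∅, ∅, ∅, 39, ∅, 314, 754, ∅, ∅, 237]

10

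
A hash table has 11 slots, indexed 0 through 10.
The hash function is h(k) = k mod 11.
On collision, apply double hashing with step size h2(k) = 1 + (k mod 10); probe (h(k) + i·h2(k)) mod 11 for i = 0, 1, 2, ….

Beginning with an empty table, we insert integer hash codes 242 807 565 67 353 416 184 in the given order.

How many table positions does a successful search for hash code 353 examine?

2

242 hashes to 0; slot 0 is free → place at 0.
807 hashes to 4; slot 4 is free → place at 4.
565 hashes to 4, h2=6; 4 taken → place at 10.
67 hashes to 1; slot 1 is free → place at 1.
353 hashes to 1, h2=4; 1 taken → place at 5.
416 hashes to 9; slot 9 is free → place at 9.
184 hashes to 8; slot 8 is free → place at 8.
Table: [242, 67, ., ., 807, 353, ., ., 184, 416, 565]
Lookup 353: h=1, h2=4, probe 1,5 → found at 5.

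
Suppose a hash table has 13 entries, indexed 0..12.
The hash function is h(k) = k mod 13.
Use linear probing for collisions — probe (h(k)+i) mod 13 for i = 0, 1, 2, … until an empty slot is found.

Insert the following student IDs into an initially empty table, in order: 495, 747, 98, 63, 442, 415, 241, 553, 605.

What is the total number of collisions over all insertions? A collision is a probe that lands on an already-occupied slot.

495: h=1 -> slot 1
747: h=6 -> slot 6
98: h=7 -> slot 7
63: h=11 -> slot 11
442: h=0 -> slot 0
415: h=12 -> slot 12
241: h=7, probe 7,8 -> slot 8
553: h=7, probe 7,8,9 -> slot 9
605: h=7, probe 7,8,9,10 -> slot 10
Table: [442, 495, ., ., ., ., 747, 98, 241, 553, 605, 63, 415]

6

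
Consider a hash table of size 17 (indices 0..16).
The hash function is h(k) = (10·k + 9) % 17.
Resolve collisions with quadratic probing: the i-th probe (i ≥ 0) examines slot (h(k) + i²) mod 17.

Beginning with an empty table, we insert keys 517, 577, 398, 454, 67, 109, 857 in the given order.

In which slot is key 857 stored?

3

517: h=11 → slot 11
577: h=16 → slot 16
398: h=11, probe 11,12 → slot 12
454: h=10 → slot 10
67: h=16, probe 16,0 → slot 0
109: h=11, probe 11,12,15 → slot 15
857: h=11, probe 11,12,15,3 → slot 3
Table: [67, ., ., 857, ., ., ., ., ., ., 454, 517, 398, ., ., 109, 577]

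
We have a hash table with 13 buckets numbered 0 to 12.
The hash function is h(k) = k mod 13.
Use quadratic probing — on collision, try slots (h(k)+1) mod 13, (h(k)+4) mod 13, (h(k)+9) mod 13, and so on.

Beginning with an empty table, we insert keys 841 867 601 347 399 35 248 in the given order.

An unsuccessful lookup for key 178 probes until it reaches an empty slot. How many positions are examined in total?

Insert 841: h=9, slot 9 empty → index 9.
Insert 867: h=9, slot 9 occupied → index 10.
Insert 601: h=3, slot 3 empty → index 3.
Insert 347: h=9, slots 9,10 occupied → index 0.
Insert 399: h=9, slots 9,10,0 occupied → index 5.
Insert 35: h=9, slots 9,10,0,5 occupied → index 12.
Insert 248: h=1, slot 1 empty → index 1.
Table: [347, 248, ∅, 601, ∅, 399, ∅, ∅, ∅, 841, 867, ∅, 35]
Lookup 178: h=9, probe 9,10,0,5,12,8 → slot 8 empty, not found.

6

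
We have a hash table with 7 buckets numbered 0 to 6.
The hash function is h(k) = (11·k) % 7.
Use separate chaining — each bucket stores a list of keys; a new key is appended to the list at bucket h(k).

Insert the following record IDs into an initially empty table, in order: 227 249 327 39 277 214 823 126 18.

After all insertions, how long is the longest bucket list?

Insert 227: h=5, bucket 5 empty -> new chain.
Insert 249: h=2, bucket 2 empty -> new chain.
Insert 327: h=6, bucket 6 empty -> new chain.
Insert 39: h=2, bucket 2 nonempty -> append to chain.
Insert 277: h=2, bucket 2 nonempty -> append to chain.
Insert 214: h=2, bucket 2 nonempty -> append to chain.
Insert 823: h=2, bucket 2 nonempty -> append to chain.
Insert 126: h=0, bucket 0 empty -> new chain.
Insert 18: h=2, bucket 2 nonempty -> append to chain.
Final buckets:
0: 126
1: —
2: 249 -> 39 -> 277 -> 214 -> 823 -> 18
3: —
4: —
5: 227
6: 327

6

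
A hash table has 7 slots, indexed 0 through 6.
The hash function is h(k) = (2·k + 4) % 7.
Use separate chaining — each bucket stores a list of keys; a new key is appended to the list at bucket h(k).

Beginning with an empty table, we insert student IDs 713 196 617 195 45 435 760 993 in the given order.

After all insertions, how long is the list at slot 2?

3

713 -> bucket 2
196 -> bucket 4
617 -> bucket 6
195 -> bucket 2 (collision)
45 -> bucket 3
435 -> bucket 6 (collision)
760 -> bucket 5
993 -> bucket 2 (collision)
Final buckets:
0: -
1: -
2: 713 -> 195 -> 993
3: 45
4: 196
5: 760
6: 617 -> 435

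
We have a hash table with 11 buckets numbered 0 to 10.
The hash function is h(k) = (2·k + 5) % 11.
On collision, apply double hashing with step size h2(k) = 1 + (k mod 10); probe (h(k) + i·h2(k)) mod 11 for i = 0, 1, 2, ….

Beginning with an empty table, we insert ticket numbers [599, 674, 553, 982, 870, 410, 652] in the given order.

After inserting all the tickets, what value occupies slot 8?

553

Insert 599: h=4, slot 4 empty => index 4.
Insert 674: h=0, slot 0 empty => index 0.
Insert 553: h=0, h2=4, slots 0,4 occupied => index 8.
Insert 982: h=0, h2=3, slot 0 occupied => index 3.
Insert 870: h=7, slot 7 empty => index 7.
Insert 410: h=0, h2=1, slot 0 occupied => index 1.
Insert 652: h=0, h2=3, slots 0,3 occupied => index 6.
Table: [674, 410, ., 982, 599, ., 652, 870, 553, ., .]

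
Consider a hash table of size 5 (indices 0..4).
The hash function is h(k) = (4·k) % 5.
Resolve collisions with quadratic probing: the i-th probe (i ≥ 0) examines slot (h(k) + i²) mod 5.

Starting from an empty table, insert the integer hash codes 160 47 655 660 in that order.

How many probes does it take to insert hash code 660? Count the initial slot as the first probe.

3

160 hashes to 0; slot 0 is free => place at 0.
47 hashes to 3; slot 3 is free => place at 3.
655 hashes to 0; 0 taken => place at 1.
660 hashes to 0; 0,1 taken => place at 4.
Table: [160, 655, -, 47, 660]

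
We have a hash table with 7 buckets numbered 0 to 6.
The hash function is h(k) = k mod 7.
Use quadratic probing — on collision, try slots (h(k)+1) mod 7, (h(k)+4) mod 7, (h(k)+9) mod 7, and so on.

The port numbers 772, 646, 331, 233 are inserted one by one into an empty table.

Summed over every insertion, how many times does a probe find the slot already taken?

Insert 772: h=2, slot 2 empty -> index 2.
Insert 646: h=2, slot 2 occupied -> index 3.
Insert 331: h=2, slots 2,3 occupied -> index 6.
Insert 233: h=2, slots 2,3,6 occupied -> index 4.
Table: [., ., 772, 646, 233, ., 331]

6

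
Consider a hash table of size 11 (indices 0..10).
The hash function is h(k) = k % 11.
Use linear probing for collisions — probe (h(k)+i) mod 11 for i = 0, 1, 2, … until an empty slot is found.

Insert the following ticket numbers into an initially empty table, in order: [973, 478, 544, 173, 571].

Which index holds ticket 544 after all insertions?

973: h=5 => slot 5
478: h=5, probe 5,6 => slot 6
544: h=5, probe 5,6,7 => slot 7
173: h=8 => slot 8
571: h=10 => slot 10
Table: [∅, ∅, ∅, ∅, ∅, 973, 478, 544, 173, ∅, 571]

7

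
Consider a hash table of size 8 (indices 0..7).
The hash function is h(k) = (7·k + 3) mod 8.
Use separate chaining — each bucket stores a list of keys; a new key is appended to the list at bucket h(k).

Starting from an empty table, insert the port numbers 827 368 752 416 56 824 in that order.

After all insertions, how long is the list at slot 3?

827 → bucket 0
368 → bucket 3
752 → bucket 3 (collision)
416 → bucket 3 (collision)
56 → bucket 3 (collision)
824 → bucket 3 (collision)
Final buckets:
0: 827
1: —
2: —
3: 368 -> 752 -> 416 -> 56 -> 824
4: —
5: —
6: —
7: —

5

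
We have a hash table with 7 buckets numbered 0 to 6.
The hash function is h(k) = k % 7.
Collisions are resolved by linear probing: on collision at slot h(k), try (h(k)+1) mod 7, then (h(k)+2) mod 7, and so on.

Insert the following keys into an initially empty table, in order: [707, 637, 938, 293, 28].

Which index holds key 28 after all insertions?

3

Insert 707: h=0, slot 0 empty => index 0.
Insert 637: h=0, slot 0 occupied => index 1.
Insert 938: h=0, slots 0,1 occupied => index 2.
Insert 293: h=6, slot 6 empty => index 6.
Insert 28: h=0, slots 0,1,2 occupied => index 3.
Table: [707, 637, 938, 28, —, —, 293]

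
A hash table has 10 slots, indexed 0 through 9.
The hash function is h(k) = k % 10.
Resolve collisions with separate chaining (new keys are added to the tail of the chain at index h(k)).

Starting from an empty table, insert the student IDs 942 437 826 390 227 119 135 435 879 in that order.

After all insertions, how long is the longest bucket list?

2

942 → bucket 2
437 → bucket 7
826 → bucket 6
390 → bucket 0
227 → bucket 7 (collision)
119 → bucket 9
135 → bucket 5
435 → bucket 5 (collision)
879 → bucket 9 (collision)
Final buckets:
0: 390
1: —
2: 942
3: —
4: —
5: 135 -> 435
6: 826
7: 437 -> 227
8: —
9: 119 -> 879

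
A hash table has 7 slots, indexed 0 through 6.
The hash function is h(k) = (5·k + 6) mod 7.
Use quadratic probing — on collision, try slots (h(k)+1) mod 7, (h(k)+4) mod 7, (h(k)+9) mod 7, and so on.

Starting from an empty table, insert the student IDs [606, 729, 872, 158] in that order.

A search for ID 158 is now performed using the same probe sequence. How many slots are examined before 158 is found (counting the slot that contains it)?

606: h=5 -> slot 5
729: h=4 -> slot 4
872: h=5, probe 5,6 -> slot 6
158: h=5, probe 5,6,2 -> slot 2
Table: [_, _, 158, _, 729, 606, 872]
Lookup 158: h=5, probe 5,6,2 → found at 2.

3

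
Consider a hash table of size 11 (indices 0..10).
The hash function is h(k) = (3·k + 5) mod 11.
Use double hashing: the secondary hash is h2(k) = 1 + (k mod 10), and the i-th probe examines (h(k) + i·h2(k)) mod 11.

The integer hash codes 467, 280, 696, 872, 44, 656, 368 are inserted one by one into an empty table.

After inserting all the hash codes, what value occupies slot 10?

467 hashes to 9; slot 9 is free → place at 9.
280 hashes to 9, h2=1; 9 taken → place at 10.
696 hashes to 3; slot 3 is free → place at 3.
872 hashes to 3, h2=3; 3 taken → place at 6.
44 hashes to 5; slot 5 is free → place at 5.
656 hashes to 4; slot 4 is free → place at 4.
368 hashes to 9, h2=9; 9 taken → place at 7.
Table: [—, —, —, 696, 656, 44, 872, 368, —, 467, 280]

280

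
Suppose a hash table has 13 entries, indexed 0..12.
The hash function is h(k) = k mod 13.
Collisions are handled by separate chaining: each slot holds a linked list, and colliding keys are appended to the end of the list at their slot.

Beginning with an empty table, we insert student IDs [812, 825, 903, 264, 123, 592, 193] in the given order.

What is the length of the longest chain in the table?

812 → bucket 6
825 → bucket 6 (collision)
903 → bucket 6 (collision)
264 → bucket 4
123 → bucket 6 (collision)
592 → bucket 7
193 → bucket 11
Final buckets:
0: ∅
1: ∅
2: ∅
3: ∅
4: 264
5: ∅
6: 812 -> 825 -> 903 -> 123
7: 592
8: ∅
9: ∅
10: ∅
11: 193
12: ∅

4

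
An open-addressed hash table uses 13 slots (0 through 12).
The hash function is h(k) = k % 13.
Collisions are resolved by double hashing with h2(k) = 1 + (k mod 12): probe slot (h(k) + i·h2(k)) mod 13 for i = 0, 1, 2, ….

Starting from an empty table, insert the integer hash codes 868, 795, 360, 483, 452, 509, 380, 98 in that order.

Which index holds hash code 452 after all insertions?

11

868 hashes to 10; slot 10 is free => place at 10.
795 hashes to 2; slot 2 is free => place at 2.
360 hashes to 9; slot 9 is free => place at 9.
483 hashes to 2, h2=4; 2 taken => place at 6.
452 hashes to 10, h2=9; 10,6,2 taken => place at 11.
509 hashes to 2, h2=6; 2 taken => place at 8.
380 hashes to 3; slot 3 is free => place at 3.
98 hashes to 7; slot 7 is free => place at 7.
Table: [∅, ∅, 795, 380, ∅, ∅, 483, 98, 509, 360, 868, 452, ∅]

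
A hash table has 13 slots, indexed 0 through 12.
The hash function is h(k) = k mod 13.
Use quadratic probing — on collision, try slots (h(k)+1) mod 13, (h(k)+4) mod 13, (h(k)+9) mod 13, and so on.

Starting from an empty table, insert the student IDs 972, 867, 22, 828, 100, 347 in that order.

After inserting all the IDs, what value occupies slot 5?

828

972: h=10 -> slot 10
867: h=9 -> slot 9
22: h=9, probe 9,10,0 -> slot 0
828: h=9, probe 9,10,0,5 -> slot 5
100: h=9, probe 9,10,0,5,12 -> slot 12
347: h=9, probe 9,10,0,5,12,8 -> slot 8
Table: [22, —, —, —, —, 828, —, —, 347, 867, 972, —, 100]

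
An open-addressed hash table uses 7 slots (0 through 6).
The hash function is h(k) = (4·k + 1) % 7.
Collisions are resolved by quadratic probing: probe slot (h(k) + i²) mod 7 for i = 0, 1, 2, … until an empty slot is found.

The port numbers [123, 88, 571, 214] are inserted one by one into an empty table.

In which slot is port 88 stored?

123 hashes to 3; slot 3 is free => place at 3.
88 hashes to 3; 3 taken => place at 4.
571 hashes to 3; 3,4 taken => place at 0.
214 hashes to 3; 3,4,0 taken => place at 5.
Table: [571, -, -, 123, 88, 214, -]

4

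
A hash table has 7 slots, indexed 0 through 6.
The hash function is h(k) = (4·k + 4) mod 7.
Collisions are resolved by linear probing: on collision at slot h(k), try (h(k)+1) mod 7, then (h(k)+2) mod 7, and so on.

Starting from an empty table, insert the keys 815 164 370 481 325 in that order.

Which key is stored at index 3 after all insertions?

Insert 815: h=2, slot 2 empty -> index 2.
Insert 164: h=2, slot 2 occupied -> index 3.
Insert 370: h=0, slot 0 empty -> index 0.
Insert 481: h=3, slot 3 occupied -> index 4.
Insert 325: h=2, slots 2,3,4 occupied -> index 5.
Table: [370, ., 815, 164, 481, 325, .]

164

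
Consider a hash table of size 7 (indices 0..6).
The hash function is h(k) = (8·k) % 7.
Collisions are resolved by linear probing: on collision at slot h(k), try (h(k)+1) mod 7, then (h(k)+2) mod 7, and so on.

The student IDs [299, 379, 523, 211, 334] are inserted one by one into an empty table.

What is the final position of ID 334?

Insert 299: h=5, slot 5 empty => index 5.
Insert 379: h=1, slot 1 empty => index 1.
Insert 523: h=5, slot 5 occupied => index 6.
Insert 211: h=1, slot 1 occupied => index 2.
Insert 334: h=5, slots 5,6 occupied => index 0.
Table: [334, 379, 211, ∅, ∅, 299, 523]

0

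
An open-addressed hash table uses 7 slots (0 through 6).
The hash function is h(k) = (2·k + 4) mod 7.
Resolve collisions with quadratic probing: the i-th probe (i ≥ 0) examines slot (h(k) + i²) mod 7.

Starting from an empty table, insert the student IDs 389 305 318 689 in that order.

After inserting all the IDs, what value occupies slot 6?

389: h=5 => slot 5
305: h=5, probe 5,6 => slot 6
318: h=3 => slot 3
689: h=3, probe 3,4 => slot 4
Table: [-, -, -, 318, 689, 389, 305]

305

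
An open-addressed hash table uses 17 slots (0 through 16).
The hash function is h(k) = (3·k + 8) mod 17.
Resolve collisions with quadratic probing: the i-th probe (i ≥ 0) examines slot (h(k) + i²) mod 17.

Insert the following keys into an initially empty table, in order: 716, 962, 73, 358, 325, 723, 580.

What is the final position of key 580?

13

Insert 716: h=14, slot 14 empty -> index 14.
Insert 962: h=4, slot 4 empty -> index 4.
Insert 73: h=6, slot 6 empty -> index 6.
Insert 358: h=11, slot 11 empty -> index 11.
Insert 325: h=14, slot 14 occupied -> index 15.
Insert 723: h=1, slot 1 empty -> index 1.
Insert 580: h=14, slots 14,15,1,6 occupied -> index 13.
Table: [∅, 723, ∅, ∅, 962, ∅, 73, ∅, ∅, ∅, ∅, 358, ∅, 580, 716, 325, ∅]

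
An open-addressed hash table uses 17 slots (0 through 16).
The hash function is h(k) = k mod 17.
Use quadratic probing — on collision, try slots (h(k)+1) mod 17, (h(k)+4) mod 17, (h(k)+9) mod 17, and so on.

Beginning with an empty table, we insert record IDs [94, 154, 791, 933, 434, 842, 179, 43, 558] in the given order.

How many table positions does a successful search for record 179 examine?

94 hashes to 9; slot 9 is free → place at 9.
154 hashes to 1; slot 1 is free → place at 1.
791 hashes to 9; 9 taken → place at 10.
933 hashes to 15; slot 15 is free → place at 15.
434 hashes to 9; 9,10 taken → place at 13.
842 hashes to 9; 9,10,13,1 taken → place at 8.
179 hashes to 9; 9,10,13,1,8 taken → place at 0.
43 hashes to 9; 9,10,13,1,8,0 taken → place at 11.
558 hashes to 14; slot 14 is free → place at 14.
Table: [179, 154, _, _, _, _, _, _, 842, 94, 791, 43, _, 434, 558, 933, _]
Lookup 179: h=9, probe 9,10,13,1,8,0 → found at 0.

6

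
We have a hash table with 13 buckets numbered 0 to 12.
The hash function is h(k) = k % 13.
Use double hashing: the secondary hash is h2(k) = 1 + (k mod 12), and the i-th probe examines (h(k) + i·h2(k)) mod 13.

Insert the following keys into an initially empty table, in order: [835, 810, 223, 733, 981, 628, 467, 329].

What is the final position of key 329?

835: h=3 => slot 3
810: h=4 => slot 4
223: h=2 => slot 2
733: h=5 => slot 5
981: h=6 => slot 6
628: h=4, h2=5, probe 4,9 => slot 9
467: h=12 => slot 12
329: h=4, h2=6, probe 4,10 => slot 10
Table: [∅, ∅, 223, 835, 810, 733, 981, ∅, ∅, 628, 329, ∅, 467]

10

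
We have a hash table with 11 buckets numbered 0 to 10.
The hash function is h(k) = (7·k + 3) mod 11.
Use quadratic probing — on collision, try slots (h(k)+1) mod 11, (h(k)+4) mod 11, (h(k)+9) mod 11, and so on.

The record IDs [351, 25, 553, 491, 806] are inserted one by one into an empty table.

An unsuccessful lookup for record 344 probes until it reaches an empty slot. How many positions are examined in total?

Insert 351: h=7, slot 7 empty -> index 7.
Insert 25: h=2, slot 2 empty -> index 2.
Insert 553: h=2, slot 2 occupied -> index 3.
Insert 491: h=8, slot 8 empty -> index 8.
Insert 806: h=2, slots 2,3 occupied -> index 6.
Table: [_, _, 25, 553, _, _, 806, 351, 491, _, _]
Lookup 344: h=2, probe 2,3,6,0 → slot 0 empty, not found.

4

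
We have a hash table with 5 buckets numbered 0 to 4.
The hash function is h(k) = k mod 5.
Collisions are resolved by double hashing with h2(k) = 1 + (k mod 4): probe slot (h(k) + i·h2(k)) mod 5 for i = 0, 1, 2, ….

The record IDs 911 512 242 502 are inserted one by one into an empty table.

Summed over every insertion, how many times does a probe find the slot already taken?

3

911 hashes to 1; slot 1 is free => place at 1.
512 hashes to 2; slot 2 is free => place at 2.
242 hashes to 2, h2=3; 2 taken => place at 0.
502 hashes to 2, h2=3; 2,0 taken => place at 3.
Table: [242, 911, 512, 502, .]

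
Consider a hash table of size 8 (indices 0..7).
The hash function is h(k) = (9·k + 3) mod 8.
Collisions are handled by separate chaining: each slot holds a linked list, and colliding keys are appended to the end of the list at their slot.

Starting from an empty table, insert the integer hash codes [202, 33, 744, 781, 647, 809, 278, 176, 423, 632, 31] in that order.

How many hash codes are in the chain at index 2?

3

Insert 202: h=5, bucket 5 empty → new chain.
Insert 33: h=4, bucket 4 empty → new chain.
Insert 744: h=3, bucket 3 empty → new chain.
Insert 781: h=0, bucket 0 empty → new chain.
Insert 647: h=2, bucket 2 empty → new chain.
Insert 809: h=4, bucket 4 nonempty → append to chain.
Insert 278: h=1, bucket 1 empty → new chain.
Insert 176: h=3, bucket 3 nonempty → append to chain.
Insert 423: h=2, bucket 2 nonempty → append to chain.
Insert 632: h=3, bucket 3 nonempty → append to chain.
Insert 31: h=2, bucket 2 nonempty → append to chain.
Final buckets:
0: 781
1: 278
2: 647 -> 423 -> 31
3: 744 -> 176 -> 632
4: 33 -> 809
5: 202
6: ∅
7: ∅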